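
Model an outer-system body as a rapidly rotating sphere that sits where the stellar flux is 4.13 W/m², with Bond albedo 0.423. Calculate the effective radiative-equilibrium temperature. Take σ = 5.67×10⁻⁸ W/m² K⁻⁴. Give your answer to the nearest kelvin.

57 K

Absorbed flux (global mean): S(1−α)/4 = 4.130·0.577/4 = 0.5958 W/m².
Balancing against σT⁴: T = (0.5958/5.67×10⁻⁸)^(1/4) = 56.93 K.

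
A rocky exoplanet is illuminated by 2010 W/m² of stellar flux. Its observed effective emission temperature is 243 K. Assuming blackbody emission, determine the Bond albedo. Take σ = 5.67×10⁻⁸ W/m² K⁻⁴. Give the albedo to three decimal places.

From σT⁴ = S(1−α)/4 we invert for α: 1−α = 4σT⁴/S.
σT⁴ = 197.7 W/m², so 4σT⁴ = 790.8 W/m².
Hence α = 1 − 790.8/2010 = 0.6066.

0.607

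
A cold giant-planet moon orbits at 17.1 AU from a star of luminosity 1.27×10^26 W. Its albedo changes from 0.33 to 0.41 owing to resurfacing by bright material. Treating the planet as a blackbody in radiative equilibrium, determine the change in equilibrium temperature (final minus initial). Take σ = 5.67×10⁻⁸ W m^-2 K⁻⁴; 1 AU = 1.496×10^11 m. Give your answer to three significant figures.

d = 17.1 × 1.496×10^11 m = 2.558×10^12 m.
Flux at the orbit: S = L/(4πd²) = 1.27×10^26/(4π·(2.56×10^12)²) = 1.544 W m^-2.
Initial: T₁ = [S(1−0.33)/(4σ)]^(1/4) = 46.22 K.
With α = 0.41, T₂ = 44.77 K.
ΔT = T₂ − T₁ = -1.446 K.

-1.45 K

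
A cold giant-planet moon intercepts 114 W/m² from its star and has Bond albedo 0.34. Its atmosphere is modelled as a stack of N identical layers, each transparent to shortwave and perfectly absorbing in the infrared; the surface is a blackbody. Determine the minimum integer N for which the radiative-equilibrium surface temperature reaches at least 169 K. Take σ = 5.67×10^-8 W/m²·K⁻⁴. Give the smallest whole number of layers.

The effective emission temperature is T_e = [S(1−α)/(4σ)]^¼ = 135.0 K.
Need (N+1)T_e⁴ ≥ T_s⁴, i.e. N+1 ≥ (169/135.0)⁴ = 2.459.
So N ≥ 1.459; the smallest integer is N = 2.

2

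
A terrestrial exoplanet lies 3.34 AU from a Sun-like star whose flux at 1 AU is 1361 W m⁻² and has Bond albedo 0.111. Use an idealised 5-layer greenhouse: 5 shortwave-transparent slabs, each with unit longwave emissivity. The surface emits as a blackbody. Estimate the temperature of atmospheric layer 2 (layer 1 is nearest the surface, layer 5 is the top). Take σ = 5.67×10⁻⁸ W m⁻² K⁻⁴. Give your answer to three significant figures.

209 K

By the inverse-square law, S = 1361/3.34² = 122.0 W m⁻².
The effective emission temperature is T_e = [S(1−α)/(4σ)]^¼ = 147.9 K.
In the N-layer model, layer k (counted from the surface) has T_k = (N+1−k)^(1/4)·T_e.
T_2 = (4)^(1/4)·147.9 = 209.1 K.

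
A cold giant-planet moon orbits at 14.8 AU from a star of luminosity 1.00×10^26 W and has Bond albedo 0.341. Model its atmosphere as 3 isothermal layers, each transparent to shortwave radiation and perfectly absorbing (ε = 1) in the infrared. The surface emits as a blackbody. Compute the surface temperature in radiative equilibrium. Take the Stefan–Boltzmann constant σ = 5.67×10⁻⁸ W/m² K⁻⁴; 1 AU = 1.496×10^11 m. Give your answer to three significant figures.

Orbital distance: d = 14.8 AU = 2.214×10^12 m.
Spreading L over a sphere of radius d: S = 1.00×10^26/(4π·2.21×10^12²) = 1.623 W/m².
Top-of-atmosphere balance: σT_e⁴ = S(1−α)/4 = 0.2674 W/m² → T_e = 46.60 K.
Layer-by-layer balance gives σT_s⁴ = (N+1)σT_e⁴, so T_s = 4^¼·46.60 = 65.91 K.

65.9 kelvin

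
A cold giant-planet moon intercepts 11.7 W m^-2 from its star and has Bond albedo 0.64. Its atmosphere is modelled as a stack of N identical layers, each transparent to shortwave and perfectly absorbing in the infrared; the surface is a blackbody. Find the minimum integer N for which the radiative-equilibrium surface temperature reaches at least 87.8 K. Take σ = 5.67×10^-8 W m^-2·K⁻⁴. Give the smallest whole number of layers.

Top-of-atmosphere balance: σT_e⁴ = S(1−α)/4 = 1.053 W m^-2 → T_e = 65.65 K.
T_s = (N+1)^(1/4)·T_e ≥ 87.8 K requires N+1 ≥ (T_s/T_e)⁴ = (87.8/65.65)⁴ = 3.200.
The minimum whole number is N = 3.

3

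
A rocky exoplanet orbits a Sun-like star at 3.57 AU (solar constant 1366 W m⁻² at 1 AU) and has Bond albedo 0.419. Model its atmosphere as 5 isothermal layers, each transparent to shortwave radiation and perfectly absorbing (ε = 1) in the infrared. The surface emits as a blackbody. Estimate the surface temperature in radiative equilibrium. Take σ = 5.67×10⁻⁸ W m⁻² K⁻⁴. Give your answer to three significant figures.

By the inverse-square law, S = 1366/3.57² = 107.2 W m⁻².
OLR = S(1−α)/4 = 15.57 W m⁻²; the top layer radiates at T_e = 128.7 K.
With N = 5 opaque layers, T_s = (N+1)^(1/4)·T_e = 6^(1/4)·128.7 = 201.5 K.

201 K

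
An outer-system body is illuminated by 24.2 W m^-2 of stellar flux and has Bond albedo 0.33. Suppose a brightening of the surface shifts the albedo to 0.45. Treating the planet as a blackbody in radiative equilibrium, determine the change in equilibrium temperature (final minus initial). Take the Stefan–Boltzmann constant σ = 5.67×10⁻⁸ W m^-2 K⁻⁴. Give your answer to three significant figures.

Initial: T₁ = [S(1−0.33)/(4σ)]^(1/4) = 91.95 K.
After:  T₂ = [24.20·0.55/(4σ)]^(1/4) = 87.53 K.
Change: 87.53 − 91.95 = -4.427 K.

-4.43 kelvin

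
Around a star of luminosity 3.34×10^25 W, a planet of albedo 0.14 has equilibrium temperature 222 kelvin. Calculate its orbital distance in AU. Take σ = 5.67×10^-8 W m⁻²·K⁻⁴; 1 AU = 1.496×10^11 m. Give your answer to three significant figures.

Energy balance gives S = 4σT⁴/(1−α) = 640.6 W m⁻².
Then d = [L/(4πS)]^(1/2) = 6.442×10^10 m, i.e. 0.4306 AU.

0.431 AU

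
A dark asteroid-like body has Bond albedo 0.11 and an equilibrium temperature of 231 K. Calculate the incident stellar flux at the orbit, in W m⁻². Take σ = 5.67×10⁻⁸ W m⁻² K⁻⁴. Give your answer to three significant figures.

Invert the energy balance for S: S = 4σT⁴/(1−α).
The emitted flux is σT⁴ = 161.4 W m⁻².
So S = 4×161.4/(1−0.11) = 725.6 W m⁻².

726 W m⁻²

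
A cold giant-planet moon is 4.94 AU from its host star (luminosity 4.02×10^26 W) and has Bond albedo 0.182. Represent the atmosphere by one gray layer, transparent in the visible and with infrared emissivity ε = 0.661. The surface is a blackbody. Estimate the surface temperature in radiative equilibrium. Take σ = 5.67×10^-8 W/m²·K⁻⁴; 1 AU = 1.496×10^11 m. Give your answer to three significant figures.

d = 4.94 × 1.496×10^11 m = 7.390×10^11 m.
S = L/(4πd²) = 58.57 W/m².
Effective emission temperature (TOA balance): σT_e⁴ = S(1−α)/4 = 11.98 W/m² → T_e = 120.6 K.
The surface balance (absorbed SW + ε·downward IR = σT_s⁴) with T_a⁴ = T_s⁴/2 reduces to T_s = T_e·[2/(2−ε)]^¼ = 133.3 K.

133 kelvin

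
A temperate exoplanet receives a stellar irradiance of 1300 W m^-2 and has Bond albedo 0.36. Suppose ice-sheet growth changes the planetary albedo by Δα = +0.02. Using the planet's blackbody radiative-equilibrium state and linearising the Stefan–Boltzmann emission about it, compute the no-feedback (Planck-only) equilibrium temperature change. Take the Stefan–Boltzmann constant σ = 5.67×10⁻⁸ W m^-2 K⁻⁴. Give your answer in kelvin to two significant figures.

-1.9 K

Unperturbed T_e = [1300·(1−0.36)/(4σ)]^¼ = 246.1 K.
ΔF = −(S/4)Δα = −(1300/4)×(+0.02) = -6.500 W m^-2.
Planck response: λ_P = 4σT_e³ = 4·5.67×10⁻⁸·(246.1)³ = 3.381 W m^-2/K.
So ΔT₀ = -6.500/3.381 = -1.92 K.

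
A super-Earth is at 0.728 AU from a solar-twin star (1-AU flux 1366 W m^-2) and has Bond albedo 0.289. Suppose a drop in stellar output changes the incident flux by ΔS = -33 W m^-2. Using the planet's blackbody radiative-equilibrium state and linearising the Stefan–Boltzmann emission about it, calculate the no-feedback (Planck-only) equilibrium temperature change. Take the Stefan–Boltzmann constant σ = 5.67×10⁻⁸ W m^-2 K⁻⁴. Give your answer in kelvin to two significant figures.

-0.96 K

By the inverse-square law, S = 1366/0.728² = 2577 W m^-2.
Reference equilibrium: T_e = [S(1−α)/(4σ)]^(1/4) = 299.8 K.
ΔF = Δ[S(1−α)]/4 = (1−0.289)·-33/4 = -5.866 W m^-2.
Planck response: λ_P = 4σT_e³ = 4·5.67×10⁻⁸·(299.8)³ = 6.112 W m^-2/K.
ΔT₀ = ΔF/λ_P = -5.866/6.112 = -0.960 K.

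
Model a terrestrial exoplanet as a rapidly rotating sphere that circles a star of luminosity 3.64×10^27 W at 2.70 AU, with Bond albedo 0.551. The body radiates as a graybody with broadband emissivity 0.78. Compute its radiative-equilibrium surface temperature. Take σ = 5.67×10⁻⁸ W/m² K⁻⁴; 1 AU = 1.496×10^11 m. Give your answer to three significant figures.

Orbital distance: d = 2.70 AU = 4.039×10^11 m.
Spreading L over a sphere of radius d: S = 3.64×10^27/(4π·4.04×10^11²) = 1775 W/m².
The planet absorbs (1−α)S over its disc πR² and re-emits over 4πR², so the mean absorbed flux is (1−0.551)·1775/4 = 199.3 W/m².
Equating to εσT⁴ with ε = 0.78: T = (199.3/0.78σ)^(1/4) = 259.1 K.

259 K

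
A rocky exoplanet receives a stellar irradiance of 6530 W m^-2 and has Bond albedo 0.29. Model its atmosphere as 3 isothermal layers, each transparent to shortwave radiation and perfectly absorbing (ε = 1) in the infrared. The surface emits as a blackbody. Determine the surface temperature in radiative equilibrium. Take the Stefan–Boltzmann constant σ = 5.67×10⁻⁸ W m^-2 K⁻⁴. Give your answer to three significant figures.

OLR = S(1−α)/4 = 1159 W m^-2; the top layer radiates at T_e = 378.1 K.
For an N-layer opaque stack, T_s⁴ = (N+1)T_e⁴, hence T_s = (4)^(1/4)×378.1 K = 534.7 K.

535 K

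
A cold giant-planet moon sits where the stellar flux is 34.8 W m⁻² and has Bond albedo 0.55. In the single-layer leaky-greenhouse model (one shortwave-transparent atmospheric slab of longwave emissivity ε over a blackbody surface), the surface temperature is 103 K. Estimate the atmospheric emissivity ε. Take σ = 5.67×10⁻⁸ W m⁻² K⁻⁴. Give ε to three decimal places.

0.773

TOA balance gives T_e = 91.16 K.
Inverting T_s⁴ = 2T_e⁴/(2−ε): (T_e/T_s)⁴ = 0.6135, so ε = 2(1 − 0.6135) = 0.7730.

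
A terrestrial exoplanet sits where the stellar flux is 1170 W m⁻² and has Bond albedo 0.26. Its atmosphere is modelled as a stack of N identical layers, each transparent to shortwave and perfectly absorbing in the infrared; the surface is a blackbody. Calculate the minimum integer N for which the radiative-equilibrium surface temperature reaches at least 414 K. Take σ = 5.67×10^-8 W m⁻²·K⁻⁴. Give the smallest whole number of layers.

OLR = S(1−α)/4 = 216.4 W m⁻²; the top layer radiates at T_e = 248.6 K.
T_s = (N+1)^(1/4)·T_e ≥ 414 K requires N+1 ≥ (T_s/T_e)⁴ = (414/248.6)⁴ = 7.695.
Rounding up, N = 7.

7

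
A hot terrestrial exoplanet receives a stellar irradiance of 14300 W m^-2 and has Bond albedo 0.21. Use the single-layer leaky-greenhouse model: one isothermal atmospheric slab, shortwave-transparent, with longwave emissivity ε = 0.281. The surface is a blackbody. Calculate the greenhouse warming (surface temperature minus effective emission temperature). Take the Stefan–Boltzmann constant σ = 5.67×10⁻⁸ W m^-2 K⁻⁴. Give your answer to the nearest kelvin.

18 kelvin

Effective emission temperature (TOA balance): σT_e⁴ = S(1−α)/4 = 2824 W m^-2 → T_e = 472.4 K.
Surface balance with a leaky layer gives σT_s⁴ = σT_e⁴·2/(2−ε), so T_s = T_e·[2/(2−0.281)]^(1/4) = 490.6 K.
The atmosphere warms the surface by 18.22 K.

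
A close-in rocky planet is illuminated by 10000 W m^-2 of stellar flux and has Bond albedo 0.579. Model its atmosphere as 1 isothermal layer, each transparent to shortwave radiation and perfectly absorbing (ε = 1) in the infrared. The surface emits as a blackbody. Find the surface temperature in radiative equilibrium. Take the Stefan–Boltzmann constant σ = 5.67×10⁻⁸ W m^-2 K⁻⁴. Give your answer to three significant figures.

The effective emission temperature is T_e = [S(1−α)/(4σ)]^¼ = 369.1 K.
With N = 1 opaque layers, T_s = (N+1)^(1/4)·T_e = 2^(1/4)·369.1 = 439.0 K.

439 K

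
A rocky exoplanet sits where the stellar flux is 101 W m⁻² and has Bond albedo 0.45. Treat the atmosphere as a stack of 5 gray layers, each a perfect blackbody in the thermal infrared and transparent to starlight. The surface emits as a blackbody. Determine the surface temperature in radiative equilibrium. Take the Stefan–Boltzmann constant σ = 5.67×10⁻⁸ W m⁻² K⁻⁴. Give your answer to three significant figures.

196 K

Top-of-atmosphere balance: σT_e⁴ = S(1−α)/4 = 13.89 W m⁻² → T_e = 125.1 K.
Layer-by-layer balance gives σT_s⁴ = (N+1)σT_e⁴, so T_s = 6^¼·125.1 = 195.8 K.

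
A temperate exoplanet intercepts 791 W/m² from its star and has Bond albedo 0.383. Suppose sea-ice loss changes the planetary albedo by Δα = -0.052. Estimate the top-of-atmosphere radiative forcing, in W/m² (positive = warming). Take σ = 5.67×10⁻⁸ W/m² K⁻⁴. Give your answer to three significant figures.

10.3 W/m²

ΔF = −(S/4)Δα = −(791.0/4)×(-0.052) = 10.28 W/m².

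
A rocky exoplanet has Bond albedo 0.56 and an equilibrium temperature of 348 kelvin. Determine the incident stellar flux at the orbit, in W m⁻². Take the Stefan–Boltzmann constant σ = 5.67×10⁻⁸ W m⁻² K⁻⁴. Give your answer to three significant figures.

From S(1−α)/4 = σT⁴: S = 4σT⁴/(1−α).
The emitted flux is σT⁴ = 831.6 W m⁻².
So S = 4×831.6/(1−0.56) = 7560 W m⁻².

7560 W m⁻²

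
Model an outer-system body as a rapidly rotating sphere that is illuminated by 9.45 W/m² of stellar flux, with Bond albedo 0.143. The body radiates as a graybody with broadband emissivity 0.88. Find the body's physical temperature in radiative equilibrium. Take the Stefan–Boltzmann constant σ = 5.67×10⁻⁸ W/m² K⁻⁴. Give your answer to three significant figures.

The planet absorbs (1−α)S over its disc πR² and re-emits over 4πR², so the mean absorbed flux is (1−0.143)·9.450/4 = 2.025 W/m².
Radiative balance εσT⁴ = 2.025 gives T = [2.025/(0.88·σ)]^(1/4) = 79.81 K.

79.8 K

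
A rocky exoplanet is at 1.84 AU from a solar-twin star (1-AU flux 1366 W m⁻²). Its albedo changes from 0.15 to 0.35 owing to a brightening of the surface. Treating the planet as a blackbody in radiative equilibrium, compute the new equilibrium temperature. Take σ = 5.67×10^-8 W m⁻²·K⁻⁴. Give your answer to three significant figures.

184 K

Irradiance scales as 1/d², so S = 1366 W m⁻² × (1/1.84)² = 403.5 W m⁻².
With the new albedo, S(1−α₂)/4 = 65.56 W m⁻², so T₂ = 184.4 K.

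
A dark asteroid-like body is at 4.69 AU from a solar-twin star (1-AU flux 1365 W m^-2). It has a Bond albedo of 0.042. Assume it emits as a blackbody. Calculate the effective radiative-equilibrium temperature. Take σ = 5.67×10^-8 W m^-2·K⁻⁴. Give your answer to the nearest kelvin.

127 K

Irradiance scales as 1/d², so S = 1365 W m^-2 × (1/4.69)² = 62.06 W m^-2.
Absorbed flux (global mean): S(1−α)/4 = 62.06·0.958/4 = 14.86 W m^-2.
In equilibrium σT⁴ equals this, so T = 127.2 K.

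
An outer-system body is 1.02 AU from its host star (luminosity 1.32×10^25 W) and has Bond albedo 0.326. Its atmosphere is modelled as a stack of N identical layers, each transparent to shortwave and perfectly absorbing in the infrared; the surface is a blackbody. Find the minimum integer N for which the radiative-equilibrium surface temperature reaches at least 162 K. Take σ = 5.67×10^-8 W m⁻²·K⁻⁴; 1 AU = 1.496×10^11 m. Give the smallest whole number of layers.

Orbital distance: d = 1.02 AU = 1.526×10^11 m.
Flux at the orbit: S = L/(4πd²) = 1.32×10^25/(4π·(1.53×10^11)²) = 45.11 W m⁻².
Top-of-atmosphere balance: σT_e⁴ = S(1−α)/4 = 7.602 W m⁻² → T_e = 107.6 K.
T_s = (N+1)^(1/4)·T_e ≥ 162 K requires N+1 ≥ (T_s/T_e)⁴ = (162/107.6)⁴ = 5.137.
Rounding up, N = 5.

5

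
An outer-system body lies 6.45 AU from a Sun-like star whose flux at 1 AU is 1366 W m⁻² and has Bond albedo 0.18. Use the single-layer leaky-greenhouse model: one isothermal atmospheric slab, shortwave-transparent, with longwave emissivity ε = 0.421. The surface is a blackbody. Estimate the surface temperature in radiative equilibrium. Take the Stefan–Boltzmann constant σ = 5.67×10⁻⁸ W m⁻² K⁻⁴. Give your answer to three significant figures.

By the inverse-square law, S = 1366/6.45² = 32.83 W m⁻².
At the top of the atmosphere, σT_e⁴ = S(1−α)/4 = 6.731 W m⁻², giving T_e = 104.4 K.
Surface balance with a leaky layer gives σT_s⁴ = σT_e⁴·2/(2−ε), so T_s = T_e·[2/(2−0.421)]^(1/4) = 110.7 K.

111 K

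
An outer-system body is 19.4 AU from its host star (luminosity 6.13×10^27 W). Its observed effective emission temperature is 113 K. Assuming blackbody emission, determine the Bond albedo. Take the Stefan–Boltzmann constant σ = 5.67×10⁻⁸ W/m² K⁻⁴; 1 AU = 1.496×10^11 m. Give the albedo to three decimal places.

0.361

d = 19.4 × 1.496×10^11 m = 2.902×10^12 m.
Flux at the orbit: S = L/(4πd²) = 6.13×10^27/(4π·(2.90×10^12)²) = 57.91 W/m².
From σT⁴ = S(1−α)/4 we invert for α: 1−α = 4σT⁴/S.
σT⁴ = 9.245 W/m², so 4σT⁴ = 36.98 W/m².
1−α = 36.98/57.91 = 0.6385, so α = 0.3615.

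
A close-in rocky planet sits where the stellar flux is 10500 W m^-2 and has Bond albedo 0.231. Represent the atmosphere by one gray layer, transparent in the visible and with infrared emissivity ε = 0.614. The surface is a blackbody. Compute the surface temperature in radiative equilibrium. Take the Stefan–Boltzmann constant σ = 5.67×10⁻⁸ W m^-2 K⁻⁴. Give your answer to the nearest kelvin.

476 kelvin

The planet radiates to space at T_e = [S(1−α)/(4σ)]^(1/4) = 434.4 K.
For a single slab of emissivity ε, T_s⁴ = 2T_e⁴/(2−ε); thus T_s = 434.4·(1.443)^(1/4) = 476.1 K.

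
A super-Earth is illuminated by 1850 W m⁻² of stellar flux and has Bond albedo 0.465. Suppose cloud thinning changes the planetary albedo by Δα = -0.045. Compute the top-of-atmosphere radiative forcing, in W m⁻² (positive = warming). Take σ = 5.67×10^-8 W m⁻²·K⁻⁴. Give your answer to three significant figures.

20.8 W m⁻²

TOA radiative forcing: ΔF = −S·Δα/4 = −1850·(-0.045)/4 = 20.81 W m⁻².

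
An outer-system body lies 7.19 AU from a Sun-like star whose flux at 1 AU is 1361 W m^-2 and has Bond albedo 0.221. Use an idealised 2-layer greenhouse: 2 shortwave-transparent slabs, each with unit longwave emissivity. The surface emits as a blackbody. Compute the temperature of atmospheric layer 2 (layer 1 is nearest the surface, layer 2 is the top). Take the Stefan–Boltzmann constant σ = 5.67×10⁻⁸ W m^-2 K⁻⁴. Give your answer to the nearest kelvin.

98 kelvin

By the inverse-square law, S = 1361/7.19² = 26.33 W m^-2.
OLR = S(1−α)/4 = 5.127 W m^-2; the top layer radiates at T_e = 97.52 K.
In the N-layer model, layer k (counted from the surface) has T_k = (N+1−k)^(1/4)·T_e.
With k = 2: T_2 = (2+1−2)^¼·97.52 K = 97.52 K.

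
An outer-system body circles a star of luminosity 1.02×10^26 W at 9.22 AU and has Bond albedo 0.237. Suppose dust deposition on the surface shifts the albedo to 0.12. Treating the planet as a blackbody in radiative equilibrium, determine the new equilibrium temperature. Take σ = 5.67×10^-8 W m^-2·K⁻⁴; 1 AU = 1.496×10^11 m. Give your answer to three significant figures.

Orbital distance: d = 9.22 AU = 1.379×10^12 m.
Flux at the orbit: S = L/(4πd²) = 1.02×10^26/(4π·(1.38×10^12)²) = 4.266 W m^-2.
With the new albedo, S(1−α₂)/4 = 0.9386 W m^-2, so T₂ = 63.79 K.

63.8 K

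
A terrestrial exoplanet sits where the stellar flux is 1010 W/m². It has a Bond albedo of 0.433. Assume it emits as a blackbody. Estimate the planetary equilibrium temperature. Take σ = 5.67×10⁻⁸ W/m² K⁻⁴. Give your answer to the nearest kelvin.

224 kelvin

The planet absorbs (1−α)S over its disc πR² and re-emits over 4πR², so the mean absorbed flux is (1−0.433)·1010/4 = 143.2 W/m².
Set σT⁴ = 143.2 → T = (143.2/σ)^(1/4) = 224.2 K.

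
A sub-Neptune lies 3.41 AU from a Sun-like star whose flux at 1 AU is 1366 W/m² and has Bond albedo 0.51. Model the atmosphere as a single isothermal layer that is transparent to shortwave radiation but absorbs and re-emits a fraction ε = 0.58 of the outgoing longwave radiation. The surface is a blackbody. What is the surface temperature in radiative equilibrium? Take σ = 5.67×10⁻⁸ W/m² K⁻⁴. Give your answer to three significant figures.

138 K

Irradiance scales as 1/d², so S = 1366 W/m² × (1/3.41)² = 117.5 W/m².
Effective emission temperature (TOA balance): σT_e⁴ = S(1−α)/4 = 14.39 W/m² → T_e = 126.2 K.
The surface balance (absorbed SW + ε·downward IR = σT_s⁴) with T_a⁴ = T_s⁴/2 reduces to T_s = T_e·[2/(2−ε)]^¼ = 137.5 K.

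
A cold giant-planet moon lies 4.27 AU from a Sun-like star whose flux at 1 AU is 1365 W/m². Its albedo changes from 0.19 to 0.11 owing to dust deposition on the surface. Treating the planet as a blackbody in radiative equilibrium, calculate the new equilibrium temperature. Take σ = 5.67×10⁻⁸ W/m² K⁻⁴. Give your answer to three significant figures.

131 kelvin

Flux at the orbit: S = 1365/(4.27)² = 74.86 W/m².
New equilibrium: T₂ = [(1−0.11)·74.86/(4σ)]^(1/4) = 130.9 K.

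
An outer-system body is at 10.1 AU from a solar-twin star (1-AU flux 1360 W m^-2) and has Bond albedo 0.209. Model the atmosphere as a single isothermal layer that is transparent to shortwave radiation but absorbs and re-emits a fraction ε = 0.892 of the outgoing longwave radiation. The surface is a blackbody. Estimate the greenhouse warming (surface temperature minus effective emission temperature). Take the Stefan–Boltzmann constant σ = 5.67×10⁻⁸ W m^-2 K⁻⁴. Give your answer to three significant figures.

13.1 kelvin

By the inverse-square law, S = 1360/10.1² = 13.33 W m^-2.
Effective emission temperature (TOA balance): σT_e⁴ = S(1−α)/4 = 2.636 W m^-2 → T_e = 82.58 K.
Surface balance with a leaky layer gives σT_s⁴ = σT_e⁴·2/(2−ε), so T_s = T_e·[2/(2−0.892)]^(1/4) = 95.71 K.
Greenhouse warming: T_s − T_e = 13.14 K.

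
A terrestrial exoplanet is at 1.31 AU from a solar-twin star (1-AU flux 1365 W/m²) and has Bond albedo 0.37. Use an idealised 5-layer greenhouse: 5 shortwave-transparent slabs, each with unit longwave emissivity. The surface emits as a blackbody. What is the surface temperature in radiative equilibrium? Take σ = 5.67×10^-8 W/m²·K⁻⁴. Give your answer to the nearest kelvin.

By the inverse-square law, S = 1365/1.31² = 795.4 W/m².
The effective emission temperature is T_e = [S(1−α)/(4σ)]^¼ = 216.8 K.
Layer-by-layer balance gives σT_s⁴ = (N+1)σT_e⁴, so T_s = 6^¼·216.8 = 339.3 K.

339 kelvin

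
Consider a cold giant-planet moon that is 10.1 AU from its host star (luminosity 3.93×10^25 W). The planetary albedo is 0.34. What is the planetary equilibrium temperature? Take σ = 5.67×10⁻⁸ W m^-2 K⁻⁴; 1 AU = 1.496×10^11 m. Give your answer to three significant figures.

Orbital distance: d = 10.1 AU = 1.511×10^12 m.
Spreading L over a sphere of radius d: S = 3.93×10^25/(4π·1.51×10^12²) = 1.370 W m^-2.
Averaging over the sphere, the absorbed flux is S(1−α)/4 = 0.2260 W m^-2.
In equilibrium σT⁴ equals this, so T = 44.68 K.

44.7 K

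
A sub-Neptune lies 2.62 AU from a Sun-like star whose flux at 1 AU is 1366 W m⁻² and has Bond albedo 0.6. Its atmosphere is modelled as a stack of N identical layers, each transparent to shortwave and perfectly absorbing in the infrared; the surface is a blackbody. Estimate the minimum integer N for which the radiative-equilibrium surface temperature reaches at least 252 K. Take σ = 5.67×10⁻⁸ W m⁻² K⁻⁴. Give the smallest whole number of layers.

Flux at the orbit: S = 1366/(2.62)² = 199.0 W m⁻².
The effective emission temperature is T_e = [S(1−α)/(4σ)]^¼ = 136.9 K.
Need (N+1)T_e⁴ ≥ T_s⁴, i.e. N+1 ≥ (252/136.9)⁴ = 11.490.
Rounding up, N = 11.

11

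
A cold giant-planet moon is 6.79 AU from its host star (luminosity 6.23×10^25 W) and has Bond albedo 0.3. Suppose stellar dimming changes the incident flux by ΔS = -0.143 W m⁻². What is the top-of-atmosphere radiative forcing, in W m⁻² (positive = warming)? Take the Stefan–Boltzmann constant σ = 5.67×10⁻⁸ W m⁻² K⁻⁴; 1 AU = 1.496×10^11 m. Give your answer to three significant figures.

-0.0250 W m⁻²

d = 6.79 × 1.496×10^11 m = 1.016×10^12 m.
S = L/(4πd²) = 4.805 W m⁻².
Only a fraction (1−α) is absorbed and it's spread over 4πR², so ΔF = (1−α)ΔS/4 = -0.02502 W m⁻².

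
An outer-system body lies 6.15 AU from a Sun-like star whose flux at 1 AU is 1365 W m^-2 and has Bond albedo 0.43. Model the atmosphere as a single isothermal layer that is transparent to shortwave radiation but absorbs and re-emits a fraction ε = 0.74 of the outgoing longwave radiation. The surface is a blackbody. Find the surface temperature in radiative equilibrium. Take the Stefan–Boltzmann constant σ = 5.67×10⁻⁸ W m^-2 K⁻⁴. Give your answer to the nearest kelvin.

110 K

By the inverse-square law, S = 1365/6.15² = 36.09 W m^-2.
Effective emission temperature (TOA balance): σT_e⁴ = S(1−α)/4 = 5.143 W m^-2 → T_e = 97.59 K.
Surface balance with a leaky layer gives σT_s⁴ = σT_e⁴·2/(2−ε), so T_s = T_e·[2/(2−0.74)]^(1/4) = 109.5 K.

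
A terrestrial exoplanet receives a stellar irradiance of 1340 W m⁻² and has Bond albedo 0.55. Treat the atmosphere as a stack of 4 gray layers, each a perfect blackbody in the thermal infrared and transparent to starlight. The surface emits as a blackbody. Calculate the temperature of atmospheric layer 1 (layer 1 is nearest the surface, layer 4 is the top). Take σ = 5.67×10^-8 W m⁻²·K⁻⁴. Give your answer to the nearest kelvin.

321 K

Top-of-atmosphere balance: σT_e⁴ = S(1−α)/4 = 150.7 W m⁻² → T_e = 227.1 K.
In the N-layer model, layer k (counted from the surface) has T_k = (N+1−k)^(1/4)·T_e.
With k = 1: T_1 = (4+1−1)^¼·227.1 K = 321.1 K.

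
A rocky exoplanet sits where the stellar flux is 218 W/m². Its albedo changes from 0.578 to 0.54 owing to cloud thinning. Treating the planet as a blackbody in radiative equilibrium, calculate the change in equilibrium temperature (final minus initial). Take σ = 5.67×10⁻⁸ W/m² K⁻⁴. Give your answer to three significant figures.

Initial: T₁ = [S(1−0.578)/(4σ)]^(1/4) = 141.9 K.
After:  T₂ = [218.0·0.46/(4σ)]^(1/4) = 145.0 K.
ΔT = T₂ − T₁ = 3.092 K.

3.09 K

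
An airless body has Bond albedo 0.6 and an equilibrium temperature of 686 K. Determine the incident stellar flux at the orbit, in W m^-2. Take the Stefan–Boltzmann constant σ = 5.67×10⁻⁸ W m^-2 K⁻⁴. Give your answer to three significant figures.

Invert the energy balance for S: S = 4σT⁴/(1−α).
The emitted flux is σT⁴ = 12560 W m^-2.
S = 4·12560/0.4 = 1.256×10^5 W m^-2.

1.26×10^5 W m^-2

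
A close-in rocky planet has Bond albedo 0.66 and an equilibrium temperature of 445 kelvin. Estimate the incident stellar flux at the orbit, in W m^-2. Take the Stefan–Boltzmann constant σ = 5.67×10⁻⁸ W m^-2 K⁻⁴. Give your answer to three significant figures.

26200 W m^-2

From S(1−α)/4 = σT⁴: S = 4σT⁴/(1−α).
The emitted flux is σT⁴ = 2223 W m^-2.
S = 4·2223/0.34 = 26160 W m^-2.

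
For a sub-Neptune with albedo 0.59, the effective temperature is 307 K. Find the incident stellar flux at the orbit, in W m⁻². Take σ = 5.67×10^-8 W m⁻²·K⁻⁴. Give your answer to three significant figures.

From S(1−α)/4 = σT⁴: S = 4σT⁴/(1−α).
σT⁴ = 5.67×10⁻⁸·(307)⁴ = 503.7 W m⁻².
S = 4·503.7/0.41 = 4914 W m⁻².

4910 W m⁻²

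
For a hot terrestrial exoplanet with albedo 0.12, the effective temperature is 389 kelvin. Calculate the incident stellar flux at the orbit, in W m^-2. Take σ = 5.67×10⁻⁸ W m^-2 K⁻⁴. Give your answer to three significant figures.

5900 W m^-2

Invert the energy balance for S: S = 4σT⁴/(1−α).
The emitted flux is σT⁴ = 1298 W m^-2.
So S = 4×1298/(1−0.12) = 5901 W m^-2.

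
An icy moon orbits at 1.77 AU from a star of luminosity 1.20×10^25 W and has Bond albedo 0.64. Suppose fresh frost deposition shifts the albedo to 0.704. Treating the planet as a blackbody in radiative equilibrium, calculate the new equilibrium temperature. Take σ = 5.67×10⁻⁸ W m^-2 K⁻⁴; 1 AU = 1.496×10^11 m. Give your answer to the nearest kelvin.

d = 1.77 × 1.496×10^11 m = 2.648×10^11 m.
S = L/(4πd²) = 13.62 W m^-2.
With the new albedo, S(1−α₂)/4 = 1.008 W m^-2, so T₂ = 64.93 K.

65 kelvin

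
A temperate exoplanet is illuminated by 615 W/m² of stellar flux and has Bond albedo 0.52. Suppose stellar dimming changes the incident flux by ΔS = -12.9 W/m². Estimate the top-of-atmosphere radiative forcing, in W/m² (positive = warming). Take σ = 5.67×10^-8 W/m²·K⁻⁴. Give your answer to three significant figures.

-1.55 W/m²

Only a fraction (1−α) is absorbed and it's spread over 4πR², so ΔF = (1−α)ΔS/4 = -1.548 W/m².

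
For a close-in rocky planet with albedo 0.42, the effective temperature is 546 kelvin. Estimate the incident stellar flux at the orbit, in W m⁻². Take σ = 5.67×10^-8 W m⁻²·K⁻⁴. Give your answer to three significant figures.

34800 W m⁻²

Invert the energy balance for S: S = 4σT⁴/(1−α).
σT⁴ = 5.67×10⁻⁸·(546)⁴ = 5039 W m⁻².
S = 4·5039/0.58 = 34750 W m⁻².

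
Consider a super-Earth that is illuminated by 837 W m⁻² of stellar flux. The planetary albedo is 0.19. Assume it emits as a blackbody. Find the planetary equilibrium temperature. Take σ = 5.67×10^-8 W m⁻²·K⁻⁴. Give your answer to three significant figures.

234 K

Absorbed flux (global mean): S(1−α)/4 = 837.0·0.81/4 = 169.5 W m⁻².
Balancing against σT⁴: T = (169.5/5.67×10⁻⁸)^(1/4) = 233.8 K.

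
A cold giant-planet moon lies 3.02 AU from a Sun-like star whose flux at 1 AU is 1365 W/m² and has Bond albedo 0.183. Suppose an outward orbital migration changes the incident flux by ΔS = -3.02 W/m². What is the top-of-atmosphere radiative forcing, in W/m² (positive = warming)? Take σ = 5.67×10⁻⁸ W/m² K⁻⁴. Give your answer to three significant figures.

Irradiance scales as 1/d², so S = 1365 W/m² × (1/3.02)² = 149.7 W/m².
TOA radiative forcing: ΔF = (1−α)ΔS/4 = 0.817·(-3.02)/4 = -0.6168 W/m².

-0.617 W/m²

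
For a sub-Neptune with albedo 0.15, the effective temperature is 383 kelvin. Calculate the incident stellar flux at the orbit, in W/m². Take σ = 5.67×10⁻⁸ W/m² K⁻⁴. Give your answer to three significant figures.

Invert the energy balance for S: S = 4σT⁴/(1−α).
σT⁴ = 5.67×10⁻⁸·(383)⁴ = 1220 W/m².
S = 4·1220/0.85 = 5741 W/m².

5740 W/m²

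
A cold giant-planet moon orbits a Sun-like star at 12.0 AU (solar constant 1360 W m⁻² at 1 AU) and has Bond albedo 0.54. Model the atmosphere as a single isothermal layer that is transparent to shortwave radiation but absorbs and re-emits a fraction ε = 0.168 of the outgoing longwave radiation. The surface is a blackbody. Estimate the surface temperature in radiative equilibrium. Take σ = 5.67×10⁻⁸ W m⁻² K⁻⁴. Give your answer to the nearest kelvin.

68 kelvin

Irradiance scales as 1/d², so S = 1360 W m⁻² × (1/12.0)² = 9.444 W m⁻².
The planet radiates to space at T_e = [S(1−α)/(4σ)]^(1/4) = 66.16 K.
Surface balance with a leaky layer gives σT_s⁴ = σT_e⁴·2/(2−ε), so T_s = T_e·[2/(2−0.168)]^(1/4) = 67.62 K.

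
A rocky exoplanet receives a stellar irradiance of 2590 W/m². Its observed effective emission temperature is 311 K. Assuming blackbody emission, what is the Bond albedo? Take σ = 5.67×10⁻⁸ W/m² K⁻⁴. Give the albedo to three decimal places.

0.181

Rearranging the radiative balance, α = 1 − 4σT⁴/S.
σT⁴ = 530.4 W/m², so 4σT⁴ = 2122 W/m².
1−α = 2122/2590 = 0.8192, so α = 0.1808.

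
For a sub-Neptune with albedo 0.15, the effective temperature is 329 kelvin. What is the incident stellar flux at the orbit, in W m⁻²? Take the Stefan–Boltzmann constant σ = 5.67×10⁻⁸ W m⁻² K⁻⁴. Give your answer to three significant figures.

3130 W m⁻²

Invert the energy balance for S: S = 4σT⁴/(1−α).
σT⁴ = 5.67×10⁻⁸·(329)⁴ = 664.3 W m⁻².
So S = 4×664.3/(1−0.15) = 3126 W m⁻².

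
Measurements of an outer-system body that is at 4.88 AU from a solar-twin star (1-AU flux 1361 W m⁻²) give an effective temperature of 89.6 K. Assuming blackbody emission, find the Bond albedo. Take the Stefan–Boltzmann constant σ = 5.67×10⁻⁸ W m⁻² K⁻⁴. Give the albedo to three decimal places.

By the inverse-square law, S = 1361/4.88² = 57.15 W m⁻².
Rearranging the radiative balance, α = 1 − 4σT⁴/S.
4σT⁴ = 4·5.67×10⁻⁸·(89.6)⁴ = 14.62 W m⁻².
Hence α = 1 − 14.62/57.15 = 0.7442.

0.744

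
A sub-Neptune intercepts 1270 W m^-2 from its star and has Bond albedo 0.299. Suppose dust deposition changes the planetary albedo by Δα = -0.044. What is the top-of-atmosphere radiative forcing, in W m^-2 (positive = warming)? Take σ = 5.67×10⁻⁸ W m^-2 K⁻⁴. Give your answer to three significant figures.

14.0 W m^-2

TOA radiative forcing: ΔF = −S·Δα/4 = −1270·(-0.044)/4 = 13.97 W m^-2.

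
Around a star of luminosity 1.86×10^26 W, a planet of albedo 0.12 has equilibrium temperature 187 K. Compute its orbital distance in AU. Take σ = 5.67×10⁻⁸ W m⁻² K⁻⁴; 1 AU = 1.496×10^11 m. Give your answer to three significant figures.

1.45 AU

The flux needed for this T is 4σT⁴/(1−0.12) = 315.2 W m⁻².
S = L/(4πd²) → d = √(L/4πS) = √(1.86×10^26/(4π·315.2)) = 2.167×10^11 m = 1.449 AU.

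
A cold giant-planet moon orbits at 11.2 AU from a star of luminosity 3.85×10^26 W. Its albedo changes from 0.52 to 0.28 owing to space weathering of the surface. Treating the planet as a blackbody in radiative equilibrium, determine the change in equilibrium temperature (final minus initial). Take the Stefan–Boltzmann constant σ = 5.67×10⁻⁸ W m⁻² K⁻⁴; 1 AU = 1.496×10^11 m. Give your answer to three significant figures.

d = 11.2 × 1.496×10^11 m = 1.676×10^12 m.
Flux at the orbit: S = L/(4πd²) = 3.85×10^26/(4π·(1.68×10^12)²) = 10.91 W m⁻².
Initial: T₁ = [S(1−0.52)/(4σ)]^(1/4) = 69.32 K.
Final:   T₂ = [S(1−0.28)/(4σ)]^(1/4) = 76.72 K.
Change: 76.72 − 69.32 = 7.396 K.

7.40 K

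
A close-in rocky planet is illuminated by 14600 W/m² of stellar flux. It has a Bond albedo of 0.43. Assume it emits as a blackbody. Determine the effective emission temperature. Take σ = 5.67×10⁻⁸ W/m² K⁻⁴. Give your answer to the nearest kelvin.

438 kelvin

The planet absorbs (1−α)S over its disc πR² and re-emits over 4πR², so the mean absorbed flux is (1−0.43)·14600/4 = 2080 W/m².
Set σT⁴ = 2080 → T = (2080/σ)^(1/4) = 437.7 K.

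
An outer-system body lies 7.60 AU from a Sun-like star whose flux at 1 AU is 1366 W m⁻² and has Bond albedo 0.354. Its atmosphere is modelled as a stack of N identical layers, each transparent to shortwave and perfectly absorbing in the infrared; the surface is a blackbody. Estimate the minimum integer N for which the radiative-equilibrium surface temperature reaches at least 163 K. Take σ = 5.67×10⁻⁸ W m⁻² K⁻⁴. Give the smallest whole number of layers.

10

Irradiance scales as 1/d², so S = 1366 W m⁻² × (1/7.60)² = 23.65 W m⁻².
The effective emission temperature is T_e = [S(1−α)/(4σ)]^¼ = 90.59 K.
Since T_s⁴ = (N+1)T_e⁴, we need N ≥ (T_s/T_e)⁴ − 1 = 9.479.
So N ≥ 9.479; the smallest integer is N = 10.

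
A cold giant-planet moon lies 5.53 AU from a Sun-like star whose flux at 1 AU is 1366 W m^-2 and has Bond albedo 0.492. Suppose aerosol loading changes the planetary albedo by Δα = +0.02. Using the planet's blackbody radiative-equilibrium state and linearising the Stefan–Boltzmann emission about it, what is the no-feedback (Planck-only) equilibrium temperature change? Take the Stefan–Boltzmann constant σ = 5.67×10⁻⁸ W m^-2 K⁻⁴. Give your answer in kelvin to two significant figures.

Irradiance scales as 1/d², so S = 1366 W m^-2 × (1/5.53)² = 44.67 W m^-2.
Unperturbed T_e = [44.67·(1−0.492)/(4σ)]^¼ = 100.0 K.
The change in absorbed flux is Δ[S(1−α)/4] = −SΔα/4 = -0.2233 W m^-2.
Planck response: λ_P = 4σT_e³ = 4·5.67×10⁻⁸·(100.0)³ = 0.2269 W m^-2/K.
ΔT₀ = ΔF/λ_P = -0.2233/0.2269 = -0.984 K.

-0.98 K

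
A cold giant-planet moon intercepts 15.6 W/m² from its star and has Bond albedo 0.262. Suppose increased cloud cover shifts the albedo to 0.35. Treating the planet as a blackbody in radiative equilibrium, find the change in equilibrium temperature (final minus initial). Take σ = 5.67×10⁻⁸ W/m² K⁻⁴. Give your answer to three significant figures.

-2.64 kelvin

Initial: T₁ = [S(1−0.262)/(4σ)]^(1/4) = 84.41 K.
Final:   T₂ = [S(1−0.35)/(4σ)]^(1/4) = 81.77 K.
Change: 81.77 − 84.41 = -2.637 K.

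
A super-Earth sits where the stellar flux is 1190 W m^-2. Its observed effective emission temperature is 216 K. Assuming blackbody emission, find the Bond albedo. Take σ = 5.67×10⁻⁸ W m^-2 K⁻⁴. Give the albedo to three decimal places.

0.585

From σT⁴ = S(1−α)/4 we invert for α: 1−α = 4σT⁴/S.
4σT⁴ = 4·5.67×10⁻⁸·(216)⁴ = 493.7 W m^-2.
1−α = 493.7/1190 = 0.4149, so α = 0.5851.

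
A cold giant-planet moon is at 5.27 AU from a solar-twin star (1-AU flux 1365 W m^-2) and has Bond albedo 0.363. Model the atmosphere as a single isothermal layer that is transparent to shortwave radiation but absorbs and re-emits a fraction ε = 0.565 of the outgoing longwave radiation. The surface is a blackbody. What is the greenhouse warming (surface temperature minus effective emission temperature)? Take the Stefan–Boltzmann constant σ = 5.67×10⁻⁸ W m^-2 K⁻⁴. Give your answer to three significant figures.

9.38 kelvin

By the inverse-square law, S = 1365/5.27² = 49.15 W m^-2.
Effective emission temperature (TOA balance): σT_e⁴ = S(1−α)/4 = 7.827 W m^-2 → T_e = 108.4 K.
The surface balance (absorbed SW + ε·downward IR = σT_s⁴) with T_a⁴ = T_s⁴/2 reduces to T_s = T_e·[2/(2−ε)]^¼ = 117.8 K.
T_s − T_e = 117.8 − 108.4 = 9.380 K.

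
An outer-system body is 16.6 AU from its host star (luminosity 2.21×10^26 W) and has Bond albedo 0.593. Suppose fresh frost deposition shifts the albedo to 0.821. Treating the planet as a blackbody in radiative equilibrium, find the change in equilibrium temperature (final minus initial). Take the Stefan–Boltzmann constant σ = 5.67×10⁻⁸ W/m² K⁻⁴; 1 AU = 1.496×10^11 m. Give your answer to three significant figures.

d = 16.6 × 1.496×10^11 m = 2.483×10^12 m.
Spreading L over a sphere of radius d: S = 2.21×10^26/(4π·2.48×10^12²) = 2.852 W/m².
Before: T₁ = [2.852·0.407/(4σ)]^(1/4) = 47.56 K.
Final:   T₂ = [S(1−0.821)/(4σ)]^(1/4) = 38.73 K.
ΔT = T₂ − T₁ = -8.830 K.

-8.83 K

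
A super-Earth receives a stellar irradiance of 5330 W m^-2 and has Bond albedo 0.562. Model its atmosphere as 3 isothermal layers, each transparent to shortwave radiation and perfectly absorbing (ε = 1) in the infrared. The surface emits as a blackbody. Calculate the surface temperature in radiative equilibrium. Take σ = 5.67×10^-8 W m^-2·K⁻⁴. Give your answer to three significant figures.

450 K

OLR = S(1−α)/4 = 583.6 W m^-2; the top layer radiates at T_e = 318.5 K.
For an N-layer opaque stack, T_s⁴ = (N+1)T_e⁴, hence T_s = (4)^(1/4)×318.5 K = 450.5 K.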